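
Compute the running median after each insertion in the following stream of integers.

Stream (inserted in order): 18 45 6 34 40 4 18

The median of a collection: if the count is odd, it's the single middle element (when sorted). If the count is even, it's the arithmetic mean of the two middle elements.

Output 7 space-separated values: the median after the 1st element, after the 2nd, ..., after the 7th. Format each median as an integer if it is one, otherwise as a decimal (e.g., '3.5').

Answer: 18 31.5 18 26 34 26 18

Derivation:
Step 1: insert 18 -> lo=[18] (size 1, max 18) hi=[] (size 0) -> median=18
Step 2: insert 45 -> lo=[18] (size 1, max 18) hi=[45] (size 1, min 45) -> median=31.5
Step 3: insert 6 -> lo=[6, 18] (size 2, max 18) hi=[45] (size 1, min 45) -> median=18
Step 4: insert 34 -> lo=[6, 18] (size 2, max 18) hi=[34, 45] (size 2, min 34) -> median=26
Step 5: insert 40 -> lo=[6, 18, 34] (size 3, max 34) hi=[40, 45] (size 2, min 40) -> median=34
Step 6: insert 4 -> lo=[4, 6, 18] (size 3, max 18) hi=[34, 40, 45] (size 3, min 34) -> median=26
Step 7: insert 18 -> lo=[4, 6, 18, 18] (size 4, max 18) hi=[34, 40, 45] (size 3, min 34) -> median=18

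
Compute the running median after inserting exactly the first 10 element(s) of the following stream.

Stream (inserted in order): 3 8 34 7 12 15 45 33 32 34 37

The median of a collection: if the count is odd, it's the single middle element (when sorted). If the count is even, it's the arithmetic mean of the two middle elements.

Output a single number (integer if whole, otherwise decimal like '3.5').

Step 1: insert 3 -> lo=[3] (size 1, max 3) hi=[] (size 0) -> median=3
Step 2: insert 8 -> lo=[3] (size 1, max 3) hi=[8] (size 1, min 8) -> median=5.5
Step 3: insert 34 -> lo=[3, 8] (size 2, max 8) hi=[34] (size 1, min 34) -> median=8
Step 4: insert 7 -> lo=[3, 7] (size 2, max 7) hi=[8, 34] (size 2, min 8) -> median=7.5
Step 5: insert 12 -> lo=[3, 7, 8] (size 3, max 8) hi=[12, 34] (size 2, min 12) -> median=8
Step 6: insert 15 -> lo=[3, 7, 8] (size 3, max 8) hi=[12, 15, 34] (size 3, min 12) -> median=10
Step 7: insert 45 -> lo=[3, 7, 8, 12] (size 4, max 12) hi=[15, 34, 45] (size 3, min 15) -> median=12
Step 8: insert 33 -> lo=[3, 7, 8, 12] (size 4, max 12) hi=[15, 33, 34, 45] (size 4, min 15) -> median=13.5
Step 9: insert 32 -> lo=[3, 7, 8, 12, 15] (size 5, max 15) hi=[32, 33, 34, 45] (size 4, min 32) -> median=15
Step 10: insert 34 -> lo=[3, 7, 8, 12, 15] (size 5, max 15) hi=[32, 33, 34, 34, 45] (size 5, min 32) -> median=23.5

Answer: 23.5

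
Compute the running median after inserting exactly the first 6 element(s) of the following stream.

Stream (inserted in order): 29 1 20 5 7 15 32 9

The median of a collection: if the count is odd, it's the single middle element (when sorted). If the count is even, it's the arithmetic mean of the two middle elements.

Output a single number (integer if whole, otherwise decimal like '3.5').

Answer: 11

Derivation:
Step 1: insert 29 -> lo=[29] (size 1, max 29) hi=[] (size 0) -> median=29
Step 2: insert 1 -> lo=[1] (size 1, max 1) hi=[29] (size 1, min 29) -> median=15
Step 3: insert 20 -> lo=[1, 20] (size 2, max 20) hi=[29] (size 1, min 29) -> median=20
Step 4: insert 5 -> lo=[1, 5] (size 2, max 5) hi=[20, 29] (size 2, min 20) -> median=12.5
Step 5: insert 7 -> lo=[1, 5, 7] (size 3, max 7) hi=[20, 29] (size 2, min 20) -> median=7
Step 6: insert 15 -> lo=[1, 5, 7] (size 3, max 7) hi=[15, 20, 29] (size 3, min 15) -> median=11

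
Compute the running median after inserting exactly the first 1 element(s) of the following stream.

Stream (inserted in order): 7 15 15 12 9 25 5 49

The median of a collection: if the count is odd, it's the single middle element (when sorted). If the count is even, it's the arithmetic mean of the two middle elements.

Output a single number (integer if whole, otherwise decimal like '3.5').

Answer: 7

Derivation:
Step 1: insert 7 -> lo=[7] (size 1, max 7) hi=[] (size 0) -> median=7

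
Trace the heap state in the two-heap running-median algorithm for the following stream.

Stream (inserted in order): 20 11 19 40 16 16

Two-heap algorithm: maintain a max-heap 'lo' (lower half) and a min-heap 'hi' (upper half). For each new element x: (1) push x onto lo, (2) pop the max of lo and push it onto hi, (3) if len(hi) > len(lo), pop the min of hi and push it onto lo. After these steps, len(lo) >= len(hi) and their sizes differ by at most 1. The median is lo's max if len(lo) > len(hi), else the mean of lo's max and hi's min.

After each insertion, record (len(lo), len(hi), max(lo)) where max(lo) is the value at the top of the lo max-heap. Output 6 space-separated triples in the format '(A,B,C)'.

Answer: (1,0,20) (1,1,11) (2,1,19) (2,2,19) (3,2,19) (3,3,16)

Derivation:
Step 1: insert 20 -> lo=[20] hi=[] -> (len(lo)=1, len(hi)=0, max(lo)=20)
Step 2: insert 11 -> lo=[11] hi=[20] -> (len(lo)=1, len(hi)=1, max(lo)=11)
Step 3: insert 19 -> lo=[11, 19] hi=[20] -> (len(lo)=2, len(hi)=1, max(lo)=19)
Step 4: insert 40 -> lo=[11, 19] hi=[20, 40] -> (len(lo)=2, len(hi)=2, max(lo)=19)
Step 5: insert 16 -> lo=[11, 16, 19] hi=[20, 40] -> (len(lo)=3, len(hi)=2, max(lo)=19)
Step 6: insert 16 -> lo=[11, 16, 16] hi=[19, 20, 40] -> (len(lo)=3, len(hi)=3, max(lo)=16)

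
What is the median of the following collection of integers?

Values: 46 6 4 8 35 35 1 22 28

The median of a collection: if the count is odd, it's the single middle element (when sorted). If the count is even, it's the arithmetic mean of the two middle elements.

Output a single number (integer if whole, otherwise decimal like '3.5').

Answer: 22

Derivation:
Step 1: insert 46 -> lo=[46] (size 1, max 46) hi=[] (size 0) -> median=46
Step 2: insert 6 -> lo=[6] (size 1, max 6) hi=[46] (size 1, min 46) -> median=26
Step 3: insert 4 -> lo=[4, 6] (size 2, max 6) hi=[46] (size 1, min 46) -> median=6
Step 4: insert 8 -> lo=[4, 6] (size 2, max 6) hi=[8, 46] (size 2, min 8) -> median=7
Step 5: insert 35 -> lo=[4, 6, 8] (size 3, max 8) hi=[35, 46] (size 2, min 35) -> median=8
Step 6: insert 35 -> lo=[4, 6, 8] (size 3, max 8) hi=[35, 35, 46] (size 3, min 35) -> median=21.5
Step 7: insert 1 -> lo=[1, 4, 6, 8] (size 4, max 8) hi=[35, 35, 46] (size 3, min 35) -> median=8
Step 8: insert 22 -> lo=[1, 4, 6, 8] (size 4, max 8) hi=[22, 35, 35, 46] (size 4, min 22) -> median=15
Step 9: insert 28 -> lo=[1, 4, 6, 8, 22] (size 5, max 22) hi=[28, 35, 35, 46] (size 4, min 28) -> median=22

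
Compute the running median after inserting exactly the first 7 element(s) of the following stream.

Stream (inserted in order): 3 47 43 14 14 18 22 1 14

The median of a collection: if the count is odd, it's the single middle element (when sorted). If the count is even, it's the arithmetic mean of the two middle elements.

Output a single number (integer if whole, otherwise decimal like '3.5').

Answer: 18

Derivation:
Step 1: insert 3 -> lo=[3] (size 1, max 3) hi=[] (size 0) -> median=3
Step 2: insert 47 -> lo=[3] (size 1, max 3) hi=[47] (size 1, min 47) -> median=25
Step 3: insert 43 -> lo=[3, 43] (size 2, max 43) hi=[47] (size 1, min 47) -> median=43
Step 4: insert 14 -> lo=[3, 14] (size 2, max 14) hi=[43, 47] (size 2, min 43) -> median=28.5
Step 5: insert 14 -> lo=[3, 14, 14] (size 3, max 14) hi=[43, 47] (size 2, min 43) -> median=14
Step 6: insert 18 -> lo=[3, 14, 14] (size 3, max 14) hi=[18, 43, 47] (size 3, min 18) -> median=16
Step 7: insert 22 -> lo=[3, 14, 14, 18] (size 4, max 18) hi=[22, 43, 47] (size 3, min 22) -> median=18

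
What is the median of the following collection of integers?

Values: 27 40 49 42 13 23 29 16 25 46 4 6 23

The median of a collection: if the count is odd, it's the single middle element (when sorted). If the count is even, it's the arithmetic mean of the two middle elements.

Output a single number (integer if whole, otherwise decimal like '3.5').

Answer: 25

Derivation:
Step 1: insert 27 -> lo=[27] (size 1, max 27) hi=[] (size 0) -> median=27
Step 2: insert 40 -> lo=[27] (size 1, max 27) hi=[40] (size 1, min 40) -> median=33.5
Step 3: insert 49 -> lo=[27, 40] (size 2, max 40) hi=[49] (size 1, min 49) -> median=40
Step 4: insert 42 -> lo=[27, 40] (size 2, max 40) hi=[42, 49] (size 2, min 42) -> median=41
Step 5: insert 13 -> lo=[13, 27, 40] (size 3, max 40) hi=[42, 49] (size 2, min 42) -> median=40
Step 6: insert 23 -> lo=[13, 23, 27] (size 3, max 27) hi=[40, 42, 49] (size 3, min 40) -> median=33.5
Step 7: insert 29 -> lo=[13, 23, 27, 29] (size 4, max 29) hi=[40, 42, 49] (size 3, min 40) -> median=29
Step 8: insert 16 -> lo=[13, 16, 23, 27] (size 4, max 27) hi=[29, 40, 42, 49] (size 4, min 29) -> median=28
Step 9: insert 25 -> lo=[13, 16, 23, 25, 27] (size 5, max 27) hi=[29, 40, 42, 49] (size 4, min 29) -> median=27
Step 10: insert 46 -> lo=[13, 16, 23, 25, 27] (size 5, max 27) hi=[29, 40, 42, 46, 49] (size 5, min 29) -> median=28
Step 11: insert 4 -> lo=[4, 13, 16, 23, 25, 27] (size 6, max 27) hi=[29, 40, 42, 46, 49] (size 5, min 29) -> median=27
Step 12: insert 6 -> lo=[4, 6, 13, 16, 23, 25] (size 6, max 25) hi=[27, 29, 40, 42, 46, 49] (size 6, min 27) -> median=26
Step 13: insert 23 -> lo=[4, 6, 13, 16, 23, 23, 25] (size 7, max 25) hi=[27, 29, 40, 42, 46, 49] (size 6, min 27) -> median=25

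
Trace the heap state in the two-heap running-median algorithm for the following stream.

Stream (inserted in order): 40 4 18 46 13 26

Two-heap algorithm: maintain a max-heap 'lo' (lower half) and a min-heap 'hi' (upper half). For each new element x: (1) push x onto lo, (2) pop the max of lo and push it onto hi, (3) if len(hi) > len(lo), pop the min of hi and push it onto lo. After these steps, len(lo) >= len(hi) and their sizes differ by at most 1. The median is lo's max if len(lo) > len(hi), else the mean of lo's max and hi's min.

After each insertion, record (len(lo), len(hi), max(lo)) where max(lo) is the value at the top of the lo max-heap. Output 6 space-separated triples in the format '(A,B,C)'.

Answer: (1,0,40) (1,1,4) (2,1,18) (2,2,18) (3,2,18) (3,3,18)

Derivation:
Step 1: insert 40 -> lo=[40] hi=[] -> (len(lo)=1, len(hi)=0, max(lo)=40)
Step 2: insert 4 -> lo=[4] hi=[40] -> (len(lo)=1, len(hi)=1, max(lo)=4)
Step 3: insert 18 -> lo=[4, 18] hi=[40] -> (len(lo)=2, len(hi)=1, max(lo)=18)
Step 4: insert 46 -> lo=[4, 18] hi=[40, 46] -> (len(lo)=2, len(hi)=2, max(lo)=18)
Step 5: insert 13 -> lo=[4, 13, 18] hi=[40, 46] -> (len(lo)=3, len(hi)=2, max(lo)=18)
Step 6: insert 26 -> lo=[4, 13, 18] hi=[26, 40, 46] -> (len(lo)=3, len(hi)=3, max(lo)=18)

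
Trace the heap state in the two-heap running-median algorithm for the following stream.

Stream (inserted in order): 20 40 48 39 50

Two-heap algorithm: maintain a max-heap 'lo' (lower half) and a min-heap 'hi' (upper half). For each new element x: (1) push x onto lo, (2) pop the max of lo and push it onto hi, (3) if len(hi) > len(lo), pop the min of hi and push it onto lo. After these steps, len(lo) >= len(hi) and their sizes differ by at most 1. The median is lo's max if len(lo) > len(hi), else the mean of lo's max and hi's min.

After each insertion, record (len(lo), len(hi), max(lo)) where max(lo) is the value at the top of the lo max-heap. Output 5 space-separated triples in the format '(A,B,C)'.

Step 1: insert 20 -> lo=[20] hi=[] -> (len(lo)=1, len(hi)=0, max(lo)=20)
Step 2: insert 40 -> lo=[20] hi=[40] -> (len(lo)=1, len(hi)=1, max(lo)=20)
Step 3: insert 48 -> lo=[20, 40] hi=[48] -> (len(lo)=2, len(hi)=1, max(lo)=40)
Step 4: insert 39 -> lo=[20, 39] hi=[40, 48] -> (len(lo)=2, len(hi)=2, max(lo)=39)
Step 5: insert 50 -> lo=[20, 39, 40] hi=[48, 50] -> (len(lo)=3, len(hi)=2, max(lo)=40)

Answer: (1,0,20) (1,1,20) (2,1,40) (2,2,39) (3,2,40)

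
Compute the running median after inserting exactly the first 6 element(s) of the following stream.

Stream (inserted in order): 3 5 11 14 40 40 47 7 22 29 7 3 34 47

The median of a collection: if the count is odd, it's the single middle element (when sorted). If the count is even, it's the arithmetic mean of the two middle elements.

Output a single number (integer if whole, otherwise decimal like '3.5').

Answer: 12.5

Derivation:
Step 1: insert 3 -> lo=[3] (size 1, max 3) hi=[] (size 0) -> median=3
Step 2: insert 5 -> lo=[3] (size 1, max 3) hi=[5] (size 1, min 5) -> median=4
Step 3: insert 11 -> lo=[3, 5] (size 2, max 5) hi=[11] (size 1, min 11) -> median=5
Step 4: insert 14 -> lo=[3, 5] (size 2, max 5) hi=[11, 14] (size 2, min 11) -> median=8
Step 5: insert 40 -> lo=[3, 5, 11] (size 3, max 11) hi=[14, 40] (size 2, min 14) -> median=11
Step 6: insert 40 -> lo=[3, 5, 11] (size 3, max 11) hi=[14, 40, 40] (size 3, min 14) -> median=12.5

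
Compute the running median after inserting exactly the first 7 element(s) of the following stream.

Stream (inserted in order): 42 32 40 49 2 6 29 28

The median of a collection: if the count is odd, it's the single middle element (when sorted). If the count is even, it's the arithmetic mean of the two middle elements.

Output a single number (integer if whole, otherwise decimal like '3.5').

Answer: 32

Derivation:
Step 1: insert 42 -> lo=[42] (size 1, max 42) hi=[] (size 0) -> median=42
Step 2: insert 32 -> lo=[32] (size 1, max 32) hi=[42] (size 1, min 42) -> median=37
Step 3: insert 40 -> lo=[32, 40] (size 2, max 40) hi=[42] (size 1, min 42) -> median=40
Step 4: insert 49 -> lo=[32, 40] (size 2, max 40) hi=[42, 49] (size 2, min 42) -> median=41
Step 5: insert 2 -> lo=[2, 32, 40] (size 3, max 40) hi=[42, 49] (size 2, min 42) -> median=40
Step 6: insert 6 -> lo=[2, 6, 32] (size 3, max 32) hi=[40, 42, 49] (size 3, min 40) -> median=36
Step 7: insert 29 -> lo=[2, 6, 29, 32] (size 4, max 32) hi=[40, 42, 49] (size 3, min 40) -> median=32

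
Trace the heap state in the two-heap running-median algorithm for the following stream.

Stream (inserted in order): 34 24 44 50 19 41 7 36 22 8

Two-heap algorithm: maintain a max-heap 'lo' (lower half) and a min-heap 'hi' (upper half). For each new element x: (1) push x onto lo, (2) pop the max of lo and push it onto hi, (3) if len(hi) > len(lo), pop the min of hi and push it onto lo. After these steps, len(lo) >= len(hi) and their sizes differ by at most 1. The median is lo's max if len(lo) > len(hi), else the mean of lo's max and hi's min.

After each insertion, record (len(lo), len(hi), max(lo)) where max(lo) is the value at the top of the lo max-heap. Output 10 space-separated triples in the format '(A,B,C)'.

Answer: (1,0,34) (1,1,24) (2,1,34) (2,2,34) (3,2,34) (3,3,34) (4,3,34) (4,4,34) (5,4,34) (5,5,24)

Derivation:
Step 1: insert 34 -> lo=[34] hi=[] -> (len(lo)=1, len(hi)=0, max(lo)=34)
Step 2: insert 24 -> lo=[24] hi=[34] -> (len(lo)=1, len(hi)=1, max(lo)=24)
Step 3: insert 44 -> lo=[24, 34] hi=[44] -> (len(lo)=2, len(hi)=1, max(lo)=34)
Step 4: insert 50 -> lo=[24, 34] hi=[44, 50] -> (len(lo)=2, len(hi)=2, max(lo)=34)
Step 5: insert 19 -> lo=[19, 24, 34] hi=[44, 50] -> (len(lo)=3, len(hi)=2, max(lo)=34)
Step 6: insert 41 -> lo=[19, 24, 34] hi=[41, 44, 50] -> (len(lo)=3, len(hi)=3, max(lo)=34)
Step 7: insert 7 -> lo=[7, 19, 24, 34] hi=[41, 44, 50] -> (len(lo)=4, len(hi)=3, max(lo)=34)
Step 8: insert 36 -> lo=[7, 19, 24, 34] hi=[36, 41, 44, 50] -> (len(lo)=4, len(hi)=4, max(lo)=34)
Step 9: insert 22 -> lo=[7, 19, 22, 24, 34] hi=[36, 41, 44, 50] -> (len(lo)=5, len(hi)=4, max(lo)=34)
Step 10: insert 8 -> lo=[7, 8, 19, 22, 24] hi=[34, 36, 41, 44, 50] -> (len(lo)=5, len(hi)=5, max(lo)=24)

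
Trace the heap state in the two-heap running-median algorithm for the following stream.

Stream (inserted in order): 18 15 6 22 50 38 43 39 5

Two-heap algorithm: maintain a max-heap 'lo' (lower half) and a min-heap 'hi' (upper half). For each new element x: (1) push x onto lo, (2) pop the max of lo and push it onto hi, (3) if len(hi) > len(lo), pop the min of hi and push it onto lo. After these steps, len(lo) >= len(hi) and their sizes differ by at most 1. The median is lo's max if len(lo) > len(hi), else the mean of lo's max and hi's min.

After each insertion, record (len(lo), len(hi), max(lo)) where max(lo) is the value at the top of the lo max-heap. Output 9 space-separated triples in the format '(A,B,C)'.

Step 1: insert 18 -> lo=[18] hi=[] -> (len(lo)=1, len(hi)=0, max(lo)=18)
Step 2: insert 15 -> lo=[15] hi=[18] -> (len(lo)=1, len(hi)=1, max(lo)=15)
Step 3: insert 6 -> lo=[6, 15] hi=[18] -> (len(lo)=2, len(hi)=1, max(lo)=15)
Step 4: insert 22 -> lo=[6, 15] hi=[18, 22] -> (len(lo)=2, len(hi)=2, max(lo)=15)
Step 5: insert 50 -> lo=[6, 15, 18] hi=[22, 50] -> (len(lo)=3, len(hi)=2, max(lo)=18)
Step 6: insert 38 -> lo=[6, 15, 18] hi=[22, 38, 50] -> (len(lo)=3, len(hi)=3, max(lo)=18)
Step 7: insert 43 -> lo=[6, 15, 18, 22] hi=[38, 43, 50] -> (len(lo)=4, len(hi)=3, max(lo)=22)
Step 8: insert 39 -> lo=[6, 15, 18, 22] hi=[38, 39, 43, 50] -> (len(lo)=4, len(hi)=4, max(lo)=22)
Step 9: insert 5 -> lo=[5, 6, 15, 18, 22] hi=[38, 39, 43, 50] -> (len(lo)=5, len(hi)=4, max(lo)=22)

Answer: (1,0,18) (1,1,15) (2,1,15) (2,2,15) (3,2,18) (3,3,18) (4,3,22) (4,4,22) (5,4,22)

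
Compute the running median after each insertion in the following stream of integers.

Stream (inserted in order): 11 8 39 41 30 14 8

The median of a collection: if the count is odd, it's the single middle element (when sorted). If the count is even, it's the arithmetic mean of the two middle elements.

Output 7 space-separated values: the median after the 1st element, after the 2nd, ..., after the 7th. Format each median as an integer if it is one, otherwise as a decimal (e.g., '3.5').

Step 1: insert 11 -> lo=[11] (size 1, max 11) hi=[] (size 0) -> median=11
Step 2: insert 8 -> lo=[8] (size 1, max 8) hi=[11] (size 1, min 11) -> median=9.5
Step 3: insert 39 -> lo=[8, 11] (size 2, max 11) hi=[39] (size 1, min 39) -> median=11
Step 4: insert 41 -> lo=[8, 11] (size 2, max 11) hi=[39, 41] (size 2, min 39) -> median=25
Step 5: insert 30 -> lo=[8, 11, 30] (size 3, max 30) hi=[39, 41] (size 2, min 39) -> median=30
Step 6: insert 14 -> lo=[8, 11, 14] (size 3, max 14) hi=[30, 39, 41] (size 3, min 30) -> median=22
Step 7: insert 8 -> lo=[8, 8, 11, 14] (size 4, max 14) hi=[30, 39, 41] (size 3, min 30) -> median=14

Answer: 11 9.5 11 25 30 22 14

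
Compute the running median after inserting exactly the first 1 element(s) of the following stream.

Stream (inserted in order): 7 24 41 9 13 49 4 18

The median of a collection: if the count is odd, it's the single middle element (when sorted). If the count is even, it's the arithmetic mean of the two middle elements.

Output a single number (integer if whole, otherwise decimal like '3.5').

Step 1: insert 7 -> lo=[7] (size 1, max 7) hi=[] (size 0) -> median=7

Answer: 7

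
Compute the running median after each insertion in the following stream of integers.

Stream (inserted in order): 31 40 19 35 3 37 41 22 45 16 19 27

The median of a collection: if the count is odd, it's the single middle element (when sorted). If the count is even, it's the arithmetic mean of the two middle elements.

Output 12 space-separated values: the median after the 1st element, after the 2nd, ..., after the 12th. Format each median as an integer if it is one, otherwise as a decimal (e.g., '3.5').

Answer: 31 35.5 31 33 31 33 35 33 35 33 31 29

Derivation:
Step 1: insert 31 -> lo=[31] (size 1, max 31) hi=[] (size 0) -> median=31
Step 2: insert 40 -> lo=[31] (size 1, max 31) hi=[40] (size 1, min 40) -> median=35.5
Step 3: insert 19 -> lo=[19, 31] (size 2, max 31) hi=[40] (size 1, min 40) -> median=31
Step 4: insert 35 -> lo=[19, 31] (size 2, max 31) hi=[35, 40] (size 2, min 35) -> median=33
Step 5: insert 3 -> lo=[3, 19, 31] (size 3, max 31) hi=[35, 40] (size 2, min 35) -> median=31
Step 6: insert 37 -> lo=[3, 19, 31] (size 3, max 31) hi=[35, 37, 40] (size 3, min 35) -> median=33
Step 7: insert 41 -> lo=[3, 19, 31, 35] (size 4, max 35) hi=[37, 40, 41] (size 3, min 37) -> median=35
Step 8: insert 22 -> lo=[3, 19, 22, 31] (size 4, max 31) hi=[35, 37, 40, 41] (size 4, min 35) -> median=33
Step 9: insert 45 -> lo=[3, 19, 22, 31, 35] (size 5, max 35) hi=[37, 40, 41, 45] (size 4, min 37) -> median=35
Step 10: insert 16 -> lo=[3, 16, 19, 22, 31] (size 5, max 31) hi=[35, 37, 40, 41, 45] (size 5, min 35) -> median=33
Step 11: insert 19 -> lo=[3, 16, 19, 19, 22, 31] (size 6, max 31) hi=[35, 37, 40, 41, 45] (size 5, min 35) -> median=31
Step 12: insert 27 -> lo=[3, 16, 19, 19, 22, 27] (size 6, max 27) hi=[31, 35, 37, 40, 41, 45] (size 6, min 31) -> median=29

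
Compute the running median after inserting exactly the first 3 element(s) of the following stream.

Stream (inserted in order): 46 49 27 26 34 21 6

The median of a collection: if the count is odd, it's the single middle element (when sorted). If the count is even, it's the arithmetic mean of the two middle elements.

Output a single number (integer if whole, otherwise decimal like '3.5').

Answer: 46

Derivation:
Step 1: insert 46 -> lo=[46] (size 1, max 46) hi=[] (size 0) -> median=46
Step 2: insert 49 -> lo=[46] (size 1, max 46) hi=[49] (size 1, min 49) -> median=47.5
Step 3: insert 27 -> lo=[27, 46] (size 2, max 46) hi=[49] (size 1, min 49) -> median=46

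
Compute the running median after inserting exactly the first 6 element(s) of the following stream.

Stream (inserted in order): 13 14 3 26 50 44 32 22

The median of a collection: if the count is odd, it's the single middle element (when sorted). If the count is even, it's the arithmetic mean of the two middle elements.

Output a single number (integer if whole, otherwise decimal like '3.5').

Answer: 20

Derivation:
Step 1: insert 13 -> lo=[13] (size 1, max 13) hi=[] (size 0) -> median=13
Step 2: insert 14 -> lo=[13] (size 1, max 13) hi=[14] (size 1, min 14) -> median=13.5
Step 3: insert 3 -> lo=[3, 13] (size 2, max 13) hi=[14] (size 1, min 14) -> median=13
Step 4: insert 26 -> lo=[3, 13] (size 2, max 13) hi=[14, 26] (size 2, min 14) -> median=13.5
Step 5: insert 50 -> lo=[3, 13, 14] (size 3, max 14) hi=[26, 50] (size 2, min 26) -> median=14
Step 6: insert 44 -> lo=[3, 13, 14] (size 3, max 14) hi=[26, 44, 50] (size 3, min 26) -> median=20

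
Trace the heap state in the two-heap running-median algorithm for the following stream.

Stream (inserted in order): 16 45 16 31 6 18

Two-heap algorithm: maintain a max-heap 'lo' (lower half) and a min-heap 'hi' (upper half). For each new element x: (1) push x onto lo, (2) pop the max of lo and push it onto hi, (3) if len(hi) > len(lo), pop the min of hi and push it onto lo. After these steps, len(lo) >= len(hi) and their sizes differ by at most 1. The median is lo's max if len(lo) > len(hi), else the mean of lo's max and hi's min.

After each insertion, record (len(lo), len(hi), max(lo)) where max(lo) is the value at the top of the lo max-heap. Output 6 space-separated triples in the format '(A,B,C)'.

Step 1: insert 16 -> lo=[16] hi=[] -> (len(lo)=1, len(hi)=0, max(lo)=16)
Step 2: insert 45 -> lo=[16] hi=[45] -> (len(lo)=1, len(hi)=1, max(lo)=16)
Step 3: insert 16 -> lo=[16, 16] hi=[45] -> (len(lo)=2, len(hi)=1, max(lo)=16)
Step 4: insert 31 -> lo=[16, 16] hi=[31, 45] -> (len(lo)=2, len(hi)=2, max(lo)=16)
Step 5: insert 6 -> lo=[6, 16, 16] hi=[31, 45] -> (len(lo)=3, len(hi)=2, max(lo)=16)
Step 6: insert 18 -> lo=[6, 16, 16] hi=[18, 31, 45] -> (len(lo)=3, len(hi)=3, max(lo)=16)

Answer: (1,0,16) (1,1,16) (2,1,16) (2,2,16) (3,2,16) (3,3,16)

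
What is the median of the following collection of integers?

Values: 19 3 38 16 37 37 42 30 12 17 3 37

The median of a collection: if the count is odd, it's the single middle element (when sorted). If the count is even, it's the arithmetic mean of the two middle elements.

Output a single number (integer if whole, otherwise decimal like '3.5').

Answer: 24.5

Derivation:
Step 1: insert 19 -> lo=[19] (size 1, max 19) hi=[] (size 0) -> median=19
Step 2: insert 3 -> lo=[3] (size 1, max 3) hi=[19] (size 1, min 19) -> median=11
Step 3: insert 38 -> lo=[3, 19] (size 2, max 19) hi=[38] (size 1, min 38) -> median=19
Step 4: insert 16 -> lo=[3, 16] (size 2, max 16) hi=[19, 38] (size 2, min 19) -> median=17.5
Step 5: insert 37 -> lo=[3, 16, 19] (size 3, max 19) hi=[37, 38] (size 2, min 37) -> median=19
Step 6: insert 37 -> lo=[3, 16, 19] (size 3, max 19) hi=[37, 37, 38] (size 3, min 37) -> median=28
Step 7: insert 42 -> lo=[3, 16, 19, 37] (size 4, max 37) hi=[37, 38, 42] (size 3, min 37) -> median=37
Step 8: insert 30 -> lo=[3, 16, 19, 30] (size 4, max 30) hi=[37, 37, 38, 42] (size 4, min 37) -> median=33.5
Step 9: insert 12 -> lo=[3, 12, 16, 19, 30] (size 5, max 30) hi=[37, 37, 38, 42] (size 4, min 37) -> median=30
Step 10: insert 17 -> lo=[3, 12, 16, 17, 19] (size 5, max 19) hi=[30, 37, 37, 38, 42] (size 5, min 30) -> median=24.5
Step 11: insert 3 -> lo=[3, 3, 12, 16, 17, 19] (size 6, max 19) hi=[30, 37, 37, 38, 42] (size 5, min 30) -> median=19
Step 12: insert 37 -> lo=[3, 3, 12, 16, 17, 19] (size 6, max 19) hi=[30, 37, 37, 37, 38, 42] (size 6, min 30) -> median=24.5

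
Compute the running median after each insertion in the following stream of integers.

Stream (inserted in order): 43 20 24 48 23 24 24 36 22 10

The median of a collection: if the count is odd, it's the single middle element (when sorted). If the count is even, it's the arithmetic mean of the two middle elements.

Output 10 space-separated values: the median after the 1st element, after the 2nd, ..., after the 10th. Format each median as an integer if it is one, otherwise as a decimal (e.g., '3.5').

Answer: 43 31.5 24 33.5 24 24 24 24 24 24

Derivation:
Step 1: insert 43 -> lo=[43] (size 1, max 43) hi=[] (size 0) -> median=43
Step 2: insert 20 -> lo=[20] (size 1, max 20) hi=[43] (size 1, min 43) -> median=31.5
Step 3: insert 24 -> lo=[20, 24] (size 2, max 24) hi=[43] (size 1, min 43) -> median=24
Step 4: insert 48 -> lo=[20, 24] (size 2, max 24) hi=[43, 48] (size 2, min 43) -> median=33.5
Step 5: insert 23 -> lo=[20, 23, 24] (size 3, max 24) hi=[43, 48] (size 2, min 43) -> median=24
Step 6: insert 24 -> lo=[20, 23, 24] (size 3, max 24) hi=[24, 43, 48] (size 3, min 24) -> median=24
Step 7: insert 24 -> lo=[20, 23, 24, 24] (size 4, max 24) hi=[24, 43, 48] (size 3, min 24) -> median=24
Step 8: insert 36 -> lo=[20, 23, 24, 24] (size 4, max 24) hi=[24, 36, 43, 48] (size 4, min 24) -> median=24
Step 9: insert 22 -> lo=[20, 22, 23, 24, 24] (size 5, max 24) hi=[24, 36, 43, 48] (size 4, min 24) -> median=24
Step 10: insert 10 -> lo=[10, 20, 22, 23, 24] (size 5, max 24) hi=[24, 24, 36, 43, 48] (size 5, min 24) -> median=24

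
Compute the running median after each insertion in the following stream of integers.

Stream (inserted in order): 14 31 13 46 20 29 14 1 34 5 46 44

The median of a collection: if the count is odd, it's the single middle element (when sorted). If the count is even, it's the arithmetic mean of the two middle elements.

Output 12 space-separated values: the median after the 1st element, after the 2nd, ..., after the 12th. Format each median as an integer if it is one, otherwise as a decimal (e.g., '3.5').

Answer: 14 22.5 14 22.5 20 24.5 20 17 20 17 20 24.5

Derivation:
Step 1: insert 14 -> lo=[14] (size 1, max 14) hi=[] (size 0) -> median=14
Step 2: insert 31 -> lo=[14] (size 1, max 14) hi=[31] (size 1, min 31) -> median=22.5
Step 3: insert 13 -> lo=[13, 14] (size 2, max 14) hi=[31] (size 1, min 31) -> median=14
Step 4: insert 46 -> lo=[13, 14] (size 2, max 14) hi=[31, 46] (size 2, min 31) -> median=22.5
Step 5: insert 20 -> lo=[13, 14, 20] (size 3, max 20) hi=[31, 46] (size 2, min 31) -> median=20
Step 6: insert 29 -> lo=[13, 14, 20] (size 3, max 20) hi=[29, 31, 46] (size 3, min 29) -> median=24.5
Step 7: insert 14 -> lo=[13, 14, 14, 20] (size 4, max 20) hi=[29, 31, 46] (size 3, min 29) -> median=20
Step 8: insert 1 -> lo=[1, 13, 14, 14] (size 4, max 14) hi=[20, 29, 31, 46] (size 4, min 20) -> median=17
Step 9: insert 34 -> lo=[1, 13, 14, 14, 20] (size 5, max 20) hi=[29, 31, 34, 46] (size 4, min 29) -> median=20
Step 10: insert 5 -> lo=[1, 5, 13, 14, 14] (size 5, max 14) hi=[20, 29, 31, 34, 46] (size 5, min 20) -> median=17
Step 11: insert 46 -> lo=[1, 5, 13, 14, 14, 20] (size 6, max 20) hi=[29, 31, 34, 46, 46] (size 5, min 29) -> median=20
Step 12: insert 44 -> lo=[1, 5, 13, 14, 14, 20] (size 6, max 20) hi=[29, 31, 34, 44, 46, 46] (size 6, min 29) -> median=24.5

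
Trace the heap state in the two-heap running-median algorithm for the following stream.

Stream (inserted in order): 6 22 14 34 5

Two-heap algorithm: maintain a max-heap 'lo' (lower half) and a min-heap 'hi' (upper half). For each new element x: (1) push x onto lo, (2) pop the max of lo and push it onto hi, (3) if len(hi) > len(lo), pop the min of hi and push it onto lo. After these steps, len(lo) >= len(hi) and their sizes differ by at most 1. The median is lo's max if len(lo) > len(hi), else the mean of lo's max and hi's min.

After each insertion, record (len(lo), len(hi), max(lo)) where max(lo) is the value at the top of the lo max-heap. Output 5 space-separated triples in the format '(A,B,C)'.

Step 1: insert 6 -> lo=[6] hi=[] -> (len(lo)=1, len(hi)=0, max(lo)=6)
Step 2: insert 22 -> lo=[6] hi=[22] -> (len(lo)=1, len(hi)=1, max(lo)=6)
Step 3: insert 14 -> lo=[6, 14] hi=[22] -> (len(lo)=2, len(hi)=1, max(lo)=14)
Step 4: insert 34 -> lo=[6, 14] hi=[22, 34] -> (len(lo)=2, len(hi)=2, max(lo)=14)
Step 5: insert 5 -> lo=[5, 6, 14] hi=[22, 34] -> (len(lo)=3, len(hi)=2, max(lo)=14)

Answer: (1,0,6) (1,1,6) (2,1,14) (2,2,14) (3,2,14)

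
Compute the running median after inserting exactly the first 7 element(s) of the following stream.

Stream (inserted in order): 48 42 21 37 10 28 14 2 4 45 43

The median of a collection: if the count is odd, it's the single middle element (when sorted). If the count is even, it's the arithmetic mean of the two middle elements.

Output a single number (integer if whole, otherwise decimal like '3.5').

Answer: 28

Derivation:
Step 1: insert 48 -> lo=[48] (size 1, max 48) hi=[] (size 0) -> median=48
Step 2: insert 42 -> lo=[42] (size 1, max 42) hi=[48] (size 1, min 48) -> median=45
Step 3: insert 21 -> lo=[21, 42] (size 2, max 42) hi=[48] (size 1, min 48) -> median=42
Step 4: insert 37 -> lo=[21, 37] (size 2, max 37) hi=[42, 48] (size 2, min 42) -> median=39.5
Step 5: insert 10 -> lo=[10, 21, 37] (size 3, max 37) hi=[42, 48] (size 2, min 42) -> median=37
Step 6: insert 28 -> lo=[10, 21, 28] (size 3, max 28) hi=[37, 42, 48] (size 3, min 37) -> median=32.5
Step 7: insert 14 -> lo=[10, 14, 21, 28] (size 4, max 28) hi=[37, 42, 48] (size 3, min 37) -> median=28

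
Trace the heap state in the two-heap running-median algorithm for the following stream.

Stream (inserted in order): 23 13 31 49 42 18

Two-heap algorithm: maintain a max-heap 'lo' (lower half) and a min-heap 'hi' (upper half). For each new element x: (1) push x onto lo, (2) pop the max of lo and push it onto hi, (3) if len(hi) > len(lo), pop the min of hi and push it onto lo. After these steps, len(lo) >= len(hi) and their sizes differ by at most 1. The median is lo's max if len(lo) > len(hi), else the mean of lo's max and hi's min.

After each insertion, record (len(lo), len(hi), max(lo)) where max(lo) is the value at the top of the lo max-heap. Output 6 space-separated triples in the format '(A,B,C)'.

Step 1: insert 23 -> lo=[23] hi=[] -> (len(lo)=1, len(hi)=0, max(lo)=23)
Step 2: insert 13 -> lo=[13] hi=[23] -> (len(lo)=1, len(hi)=1, max(lo)=13)
Step 3: insert 31 -> lo=[13, 23] hi=[31] -> (len(lo)=2, len(hi)=1, max(lo)=23)
Step 4: insert 49 -> lo=[13, 23] hi=[31, 49] -> (len(lo)=2, len(hi)=2, max(lo)=23)
Step 5: insert 42 -> lo=[13, 23, 31] hi=[42, 49] -> (len(lo)=3, len(hi)=2, max(lo)=31)
Step 6: insert 18 -> lo=[13, 18, 23] hi=[31, 42, 49] -> (len(lo)=3, len(hi)=3, max(lo)=23)

Answer: (1,0,23) (1,1,13) (2,1,23) (2,2,23) (3,2,31) (3,3,23)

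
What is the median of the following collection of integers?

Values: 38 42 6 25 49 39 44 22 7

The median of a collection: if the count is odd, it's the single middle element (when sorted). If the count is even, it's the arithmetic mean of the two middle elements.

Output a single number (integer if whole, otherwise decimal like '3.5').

Answer: 38

Derivation:
Step 1: insert 38 -> lo=[38] (size 1, max 38) hi=[] (size 0) -> median=38
Step 2: insert 42 -> lo=[38] (size 1, max 38) hi=[42] (size 1, min 42) -> median=40
Step 3: insert 6 -> lo=[6, 38] (size 2, max 38) hi=[42] (size 1, min 42) -> median=38
Step 4: insert 25 -> lo=[6, 25] (size 2, max 25) hi=[38, 42] (size 2, min 38) -> median=31.5
Step 5: insert 49 -> lo=[6, 25, 38] (size 3, max 38) hi=[42, 49] (size 2, min 42) -> median=38
Step 6: insert 39 -> lo=[6, 25, 38] (size 3, max 38) hi=[39, 42, 49] (size 3, min 39) -> median=38.5
Step 7: insert 44 -> lo=[6, 25, 38, 39] (size 4, max 39) hi=[42, 44, 49] (size 3, min 42) -> median=39
Step 8: insert 22 -> lo=[6, 22, 25, 38] (size 4, max 38) hi=[39, 42, 44, 49] (size 4, min 39) -> median=38.5
Step 9: insert 7 -> lo=[6, 7, 22, 25, 38] (size 5, max 38) hi=[39, 42, 44, 49] (size 4, min 39) -> median=38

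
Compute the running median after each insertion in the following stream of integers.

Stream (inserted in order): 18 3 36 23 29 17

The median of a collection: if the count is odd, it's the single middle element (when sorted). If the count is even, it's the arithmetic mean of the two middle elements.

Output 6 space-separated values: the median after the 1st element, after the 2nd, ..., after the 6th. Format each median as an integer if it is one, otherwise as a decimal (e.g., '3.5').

Answer: 18 10.5 18 20.5 23 20.5

Derivation:
Step 1: insert 18 -> lo=[18] (size 1, max 18) hi=[] (size 0) -> median=18
Step 2: insert 3 -> lo=[3] (size 1, max 3) hi=[18] (size 1, min 18) -> median=10.5
Step 3: insert 36 -> lo=[3, 18] (size 2, max 18) hi=[36] (size 1, min 36) -> median=18
Step 4: insert 23 -> lo=[3, 18] (size 2, max 18) hi=[23, 36] (size 2, min 23) -> median=20.5
Step 5: insert 29 -> lo=[3, 18, 23] (size 3, max 23) hi=[29, 36] (size 2, min 29) -> median=23
Step 6: insert 17 -> lo=[3, 17, 18] (size 3, max 18) hi=[23, 29, 36] (size 3, min 23) -> median=20.5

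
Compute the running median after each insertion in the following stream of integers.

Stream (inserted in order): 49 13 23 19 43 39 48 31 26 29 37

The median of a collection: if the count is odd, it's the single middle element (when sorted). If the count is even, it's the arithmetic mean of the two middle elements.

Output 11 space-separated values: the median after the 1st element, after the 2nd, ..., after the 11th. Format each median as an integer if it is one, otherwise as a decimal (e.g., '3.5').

Answer: 49 31 23 21 23 31 39 35 31 30 31

Derivation:
Step 1: insert 49 -> lo=[49] (size 1, max 49) hi=[] (size 0) -> median=49
Step 2: insert 13 -> lo=[13] (size 1, max 13) hi=[49] (size 1, min 49) -> median=31
Step 3: insert 23 -> lo=[13, 23] (size 2, max 23) hi=[49] (size 1, min 49) -> median=23
Step 4: insert 19 -> lo=[13, 19] (size 2, max 19) hi=[23, 49] (size 2, min 23) -> median=21
Step 5: insert 43 -> lo=[13, 19, 23] (size 3, max 23) hi=[43, 49] (size 2, min 43) -> median=23
Step 6: insert 39 -> lo=[13, 19, 23] (size 3, max 23) hi=[39, 43, 49] (size 3, min 39) -> median=31
Step 7: insert 48 -> lo=[13, 19, 23, 39] (size 4, max 39) hi=[43, 48, 49] (size 3, min 43) -> median=39
Step 8: insert 31 -> lo=[13, 19, 23, 31] (size 4, max 31) hi=[39, 43, 48, 49] (size 4, min 39) -> median=35
Step 9: insert 26 -> lo=[13, 19, 23, 26, 31] (size 5, max 31) hi=[39, 43, 48, 49] (size 4, min 39) -> median=31
Step 10: insert 29 -> lo=[13, 19, 23, 26, 29] (size 5, max 29) hi=[31, 39, 43, 48, 49] (size 5, min 31) -> median=30
Step 11: insert 37 -> lo=[13, 19, 23, 26, 29, 31] (size 6, max 31) hi=[37, 39, 43, 48, 49] (size 5, min 37) -> median=31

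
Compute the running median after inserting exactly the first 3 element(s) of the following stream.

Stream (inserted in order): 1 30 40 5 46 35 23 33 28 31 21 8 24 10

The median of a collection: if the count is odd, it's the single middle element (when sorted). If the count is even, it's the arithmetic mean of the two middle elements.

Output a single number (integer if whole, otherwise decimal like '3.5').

Step 1: insert 1 -> lo=[1] (size 1, max 1) hi=[] (size 0) -> median=1
Step 2: insert 30 -> lo=[1] (size 1, max 1) hi=[30] (size 1, min 30) -> median=15.5
Step 3: insert 40 -> lo=[1, 30] (size 2, max 30) hi=[40] (size 1, min 40) -> median=30

Answer: 30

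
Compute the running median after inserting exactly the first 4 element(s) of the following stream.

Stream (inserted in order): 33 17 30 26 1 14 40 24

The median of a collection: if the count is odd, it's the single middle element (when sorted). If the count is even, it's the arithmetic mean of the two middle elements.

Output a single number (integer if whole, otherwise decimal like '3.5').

Answer: 28

Derivation:
Step 1: insert 33 -> lo=[33] (size 1, max 33) hi=[] (size 0) -> median=33
Step 2: insert 17 -> lo=[17] (size 1, max 17) hi=[33] (size 1, min 33) -> median=25
Step 3: insert 30 -> lo=[17, 30] (size 2, max 30) hi=[33] (size 1, min 33) -> median=30
Step 4: insert 26 -> lo=[17, 26] (size 2, max 26) hi=[30, 33] (size 2, min 30) -> median=28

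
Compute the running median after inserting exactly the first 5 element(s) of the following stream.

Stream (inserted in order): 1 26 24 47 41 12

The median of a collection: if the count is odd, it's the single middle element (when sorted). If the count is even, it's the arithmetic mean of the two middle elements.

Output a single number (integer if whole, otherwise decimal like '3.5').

Step 1: insert 1 -> lo=[1] (size 1, max 1) hi=[] (size 0) -> median=1
Step 2: insert 26 -> lo=[1] (size 1, max 1) hi=[26] (size 1, min 26) -> median=13.5
Step 3: insert 24 -> lo=[1, 24] (size 2, max 24) hi=[26] (size 1, min 26) -> median=24
Step 4: insert 47 -> lo=[1, 24] (size 2, max 24) hi=[26, 47] (size 2, min 26) -> median=25
Step 5: insert 41 -> lo=[1, 24, 26] (size 3, max 26) hi=[41, 47] (size 2, min 41) -> median=26

Answer: 26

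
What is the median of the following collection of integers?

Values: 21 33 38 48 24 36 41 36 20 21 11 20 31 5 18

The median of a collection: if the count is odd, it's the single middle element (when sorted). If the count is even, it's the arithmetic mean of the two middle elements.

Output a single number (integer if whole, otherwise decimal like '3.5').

Answer: 24

Derivation:
Step 1: insert 21 -> lo=[21] (size 1, max 21) hi=[] (size 0) -> median=21
Step 2: insert 33 -> lo=[21] (size 1, max 21) hi=[33] (size 1, min 33) -> median=27
Step 3: insert 38 -> lo=[21, 33] (size 2, max 33) hi=[38] (size 1, min 38) -> median=33
Step 4: insert 48 -> lo=[21, 33] (size 2, max 33) hi=[38, 48] (size 2, min 38) -> median=35.5
Step 5: insert 24 -> lo=[21, 24, 33] (size 3, max 33) hi=[38, 48] (size 2, min 38) -> median=33
Step 6: insert 36 -> lo=[21, 24, 33] (size 3, max 33) hi=[36, 38, 48] (size 3, min 36) -> median=34.5
Step 7: insert 41 -> lo=[21, 24, 33, 36] (size 4, max 36) hi=[38, 41, 48] (size 3, min 38) -> median=36
Step 8: insert 36 -> lo=[21, 24, 33, 36] (size 4, max 36) hi=[36, 38, 41, 48] (size 4, min 36) -> median=36
Step 9: insert 20 -> lo=[20, 21, 24, 33, 36] (size 5, max 36) hi=[36, 38, 41, 48] (size 4, min 36) -> median=36
Step 10: insert 21 -> lo=[20, 21, 21, 24, 33] (size 5, max 33) hi=[36, 36, 38, 41, 48] (size 5, min 36) -> median=34.5
Step 11: insert 11 -> lo=[11, 20, 21, 21, 24, 33] (size 6, max 33) hi=[36, 36, 38, 41, 48] (size 5, min 36) -> median=33
Step 12: insert 20 -> lo=[11, 20, 20, 21, 21, 24] (size 6, max 24) hi=[33, 36, 36, 38, 41, 48] (size 6, min 33) -> median=28.5
Step 13: insert 31 -> lo=[11, 20, 20, 21, 21, 24, 31] (size 7, max 31) hi=[33, 36, 36, 38, 41, 48] (size 6, min 33) -> median=31
Step 14: insert 5 -> lo=[5, 11, 20, 20, 21, 21, 24] (size 7, max 24) hi=[31, 33, 36, 36, 38, 41, 48] (size 7, min 31) -> median=27.5
Step 15: insert 18 -> lo=[5, 11, 18, 20, 20, 21, 21, 24] (size 8, max 24) hi=[31, 33, 36, 36, 38, 41, 48] (size 7, min 31) -> median=24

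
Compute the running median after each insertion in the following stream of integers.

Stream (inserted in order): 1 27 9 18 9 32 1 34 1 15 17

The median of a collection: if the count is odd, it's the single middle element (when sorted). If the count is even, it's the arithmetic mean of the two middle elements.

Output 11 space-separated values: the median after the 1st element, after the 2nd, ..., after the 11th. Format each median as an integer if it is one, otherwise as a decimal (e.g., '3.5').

Answer: 1 14 9 13.5 9 13.5 9 13.5 9 12 15

Derivation:
Step 1: insert 1 -> lo=[1] (size 1, max 1) hi=[] (size 0) -> median=1
Step 2: insert 27 -> lo=[1] (size 1, max 1) hi=[27] (size 1, min 27) -> median=14
Step 3: insert 9 -> lo=[1, 9] (size 2, max 9) hi=[27] (size 1, min 27) -> median=9
Step 4: insert 18 -> lo=[1, 9] (size 2, max 9) hi=[18, 27] (size 2, min 18) -> median=13.5
Step 5: insert 9 -> lo=[1, 9, 9] (size 3, max 9) hi=[18, 27] (size 2, min 18) -> median=9
Step 6: insert 32 -> lo=[1, 9, 9] (size 3, max 9) hi=[18, 27, 32] (size 3, min 18) -> median=13.5
Step 7: insert 1 -> lo=[1, 1, 9, 9] (size 4, max 9) hi=[18, 27, 32] (size 3, min 18) -> median=9
Step 8: insert 34 -> lo=[1, 1, 9, 9] (size 4, max 9) hi=[18, 27, 32, 34] (size 4, min 18) -> median=13.5
Step 9: insert 1 -> lo=[1, 1, 1, 9, 9] (size 5, max 9) hi=[18, 27, 32, 34] (size 4, min 18) -> median=9
Step 10: insert 15 -> lo=[1, 1, 1, 9, 9] (size 5, max 9) hi=[15, 18, 27, 32, 34] (size 5, min 15) -> median=12
Step 11: insert 17 -> lo=[1, 1, 1, 9, 9, 15] (size 6, max 15) hi=[17, 18, 27, 32, 34] (size 5, min 17) -> median=15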